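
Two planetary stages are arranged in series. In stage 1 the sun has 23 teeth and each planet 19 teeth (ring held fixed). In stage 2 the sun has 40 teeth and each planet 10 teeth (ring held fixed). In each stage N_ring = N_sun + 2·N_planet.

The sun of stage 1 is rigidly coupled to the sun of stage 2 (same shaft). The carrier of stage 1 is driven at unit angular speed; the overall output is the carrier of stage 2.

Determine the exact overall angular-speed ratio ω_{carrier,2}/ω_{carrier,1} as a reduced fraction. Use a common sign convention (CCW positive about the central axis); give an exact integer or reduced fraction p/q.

168/115

Stage 1: N_ring = 23 + 2·19 = 61
Stage 1: 23(ω_s−ω_c) = −61(ω_r−ω_c),  ω_r=0, ω_c=1
Stage 1: ω_s = 1 − (61/23)(0−1) = 84/23
  ⇒ ω_s¹/ω_c¹ = 84/23
Stage 2: N_ring = 40 + 2·10 = 60
Stage 2: 40(ω_s−ω_c) = −60(ω_r−ω_c),  ω_r=0, ω_s=1
Stage 2: 40(1−ω_c) = −60(0−ω_c)  ⇒  100ω_c = 40  ⇒  ω_c = 2/5
  ⇒ ω_c²/ω_s² = 2/5
Coupling ω_s² = ω_s¹ ⇒ overall = 84/23 × 2/5 = 168/115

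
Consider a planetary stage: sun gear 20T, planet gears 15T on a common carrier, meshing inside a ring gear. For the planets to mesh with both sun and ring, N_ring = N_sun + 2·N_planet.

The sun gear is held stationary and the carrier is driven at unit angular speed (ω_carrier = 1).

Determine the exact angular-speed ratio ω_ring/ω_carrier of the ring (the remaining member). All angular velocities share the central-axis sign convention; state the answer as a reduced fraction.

N_ring = 20 + 2·15 = 50
20(ω_s−ω_c) = −50(ω_r−ω_c),  ω_s=0, ω_c=1
ω_r = 1 − (20/50)(0−1) = 7/5
ω_r/ω_c = 7/5

7/5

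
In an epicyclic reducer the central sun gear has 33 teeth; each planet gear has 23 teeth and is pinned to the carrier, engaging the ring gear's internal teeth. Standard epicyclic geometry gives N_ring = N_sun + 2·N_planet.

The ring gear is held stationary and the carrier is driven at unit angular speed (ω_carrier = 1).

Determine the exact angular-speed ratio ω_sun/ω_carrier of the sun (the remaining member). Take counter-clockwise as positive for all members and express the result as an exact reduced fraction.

112/33

N_ring = 33 + 2·23 = 79
33(ω_s−ω_c) = −79(ω_r−ω_c),  ω_r=0, ω_c=1
ω_s = 1 − (79/33)(0−1) = 112/33
ω_s/ω_c = 112/33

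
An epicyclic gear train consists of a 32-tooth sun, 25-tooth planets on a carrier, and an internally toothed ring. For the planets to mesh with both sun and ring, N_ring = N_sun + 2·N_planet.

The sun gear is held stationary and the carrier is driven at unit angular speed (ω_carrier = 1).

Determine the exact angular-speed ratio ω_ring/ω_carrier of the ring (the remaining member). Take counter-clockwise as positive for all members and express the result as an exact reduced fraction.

N_ring = 32 + 2·25 = 82
32(ω_s−ω_c) = −82(ω_r−ω_c),  ω_s=0, ω_c=1
ω_r = 1 − (32/82)(0−1) = 57/41
ω_r/ω_c = 57/41

57/41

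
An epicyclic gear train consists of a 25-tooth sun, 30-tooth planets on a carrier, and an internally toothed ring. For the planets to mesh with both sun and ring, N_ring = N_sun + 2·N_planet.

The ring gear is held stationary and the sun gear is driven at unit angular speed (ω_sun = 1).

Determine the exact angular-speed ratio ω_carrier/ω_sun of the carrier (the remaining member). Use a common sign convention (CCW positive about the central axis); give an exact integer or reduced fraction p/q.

5/22

N_ring = 25 + 2·30 = 85
25(ω_s−ω_c) = −85(ω_r−ω_c),  ω_r=0, ω_s=1
25(1−ω_c) = −85(0−ω_c)  ⇒  110ω_c = 25  ⇒  ω_c = 5/22
ω_c/ω_s = 5/22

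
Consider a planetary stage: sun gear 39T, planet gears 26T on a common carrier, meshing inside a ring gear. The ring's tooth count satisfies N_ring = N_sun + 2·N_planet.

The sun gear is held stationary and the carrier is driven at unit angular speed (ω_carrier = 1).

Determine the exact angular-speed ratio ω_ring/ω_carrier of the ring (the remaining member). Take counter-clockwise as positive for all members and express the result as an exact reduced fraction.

N_ring = 39 + 2·26 = 91
39(ω_s−ω_c) = −91(ω_r−ω_c),  ω_s=0, ω_c=1
ω_r = 1 − (39/91)(0−1) = 10/7
ω_r/ω_c = 10/7

10/7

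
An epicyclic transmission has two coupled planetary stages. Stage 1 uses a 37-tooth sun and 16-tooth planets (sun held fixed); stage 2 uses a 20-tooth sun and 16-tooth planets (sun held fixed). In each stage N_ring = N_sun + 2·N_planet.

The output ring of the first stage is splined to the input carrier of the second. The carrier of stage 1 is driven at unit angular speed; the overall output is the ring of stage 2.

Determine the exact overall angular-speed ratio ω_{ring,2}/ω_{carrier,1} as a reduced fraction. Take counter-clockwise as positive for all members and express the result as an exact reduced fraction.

Stage 1: N_ring = 37 + 2·16 = 69
Stage 1: 37(ω_s−ω_c) = −69(ω_r−ω_c),  ω_s=0, ω_c=1
Stage 1: ω_r = 1 − (37/69)(0−1) = 106/69
  ⇒ ω_r¹/ω_c¹ = 106/69
Stage 2: N_ring = 20 + 2·16 = 52
Stage 2: 20(ω_s−ω_c) = −52(ω_r−ω_c),  ω_s=0, ω_c=1
Stage 2: ω_r = 1 − (20/52)(0−1) = 18/13
  ⇒ ω_r²/ω_c² = 18/13
Coupling ω_c² = ω_r¹ ⇒ overall = 106/69 × 18/13 = 636/299

636/299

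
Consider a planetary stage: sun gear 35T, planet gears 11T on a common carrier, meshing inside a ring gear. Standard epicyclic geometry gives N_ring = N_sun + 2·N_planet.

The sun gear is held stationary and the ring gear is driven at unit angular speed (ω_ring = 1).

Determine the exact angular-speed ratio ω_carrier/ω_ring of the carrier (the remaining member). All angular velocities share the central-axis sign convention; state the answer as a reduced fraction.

57/92

N_ring = 35 + 2·11 = 57
35(ω_s−ω_c) = −57(ω_r−ω_c),  ω_s=0, ω_r=1
35(0−ω_c) = −57(1−ω_c)  ⇒  92ω_c = 57  ⇒  ω_c = 57/92
ω_c/ω_r = 57/92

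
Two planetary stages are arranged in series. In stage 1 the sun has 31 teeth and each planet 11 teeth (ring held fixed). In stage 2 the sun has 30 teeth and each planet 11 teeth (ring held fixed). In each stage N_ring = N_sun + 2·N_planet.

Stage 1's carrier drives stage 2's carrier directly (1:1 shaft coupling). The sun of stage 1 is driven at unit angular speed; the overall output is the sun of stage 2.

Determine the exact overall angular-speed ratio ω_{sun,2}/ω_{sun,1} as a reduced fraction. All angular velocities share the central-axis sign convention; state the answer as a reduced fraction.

Stage 1: N_ring = 31 + 2·11 = 53
Stage 1: 31(ω_s−ω_c) = −53(ω_r−ω_c),  ω_r=0, ω_s=1
Stage 1: 31(1−ω_c) = −53(0−ω_c)  ⇒  84ω_c = 31  ⇒  ω_c = 31/84
  ⇒ ω_c¹/ω_s¹ = 31/84
Stage 2: N_ring = 30 + 2·11 = 52
Stage 2: 30(ω_s−ω_c) = −52(ω_r−ω_c),  ω_r=0, ω_c=1
Stage 2: ω_s = 1 − (52/30)(0−1) = 41/15
  ⇒ ω_s²/ω_c² = 41/15
Coupling ω_c² = ω_c¹ ⇒ overall = 31/84 × 41/15 = 1271/1260

1271/1260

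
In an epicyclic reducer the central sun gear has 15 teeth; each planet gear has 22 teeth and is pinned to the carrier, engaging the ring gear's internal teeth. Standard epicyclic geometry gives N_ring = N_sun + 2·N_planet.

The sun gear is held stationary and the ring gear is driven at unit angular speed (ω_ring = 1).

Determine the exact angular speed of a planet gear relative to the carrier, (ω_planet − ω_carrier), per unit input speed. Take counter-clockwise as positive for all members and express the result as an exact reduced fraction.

885/1628

N_ring = 15 + 2·22 = 59
15(ω_s−ω_c) = −59(ω_r−ω_c),  ω_s=0, ω_r=1
15(0−ω_c) = −59(1−ω_c)  ⇒  74ω_c = 59  ⇒  ω_c = 59/74
sun–planet: 15·(0−59/74) = −22·(ω_p−ω_c)  ⇒  ω_p−ω_c = −(15/22)·(-59/74) = 885/1628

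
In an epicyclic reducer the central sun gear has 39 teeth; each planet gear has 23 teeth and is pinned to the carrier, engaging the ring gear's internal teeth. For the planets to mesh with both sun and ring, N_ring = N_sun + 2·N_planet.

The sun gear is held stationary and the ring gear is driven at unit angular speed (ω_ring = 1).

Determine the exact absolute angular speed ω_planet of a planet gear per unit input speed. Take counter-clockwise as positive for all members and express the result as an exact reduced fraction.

N_ring = 39 + 2·23 = 85
39(ω_s−ω_c) = −85(ω_r−ω_c),  ω_s=0, ω_r=1
39(0−ω_c) = −85(1−ω_c)  ⇒  124ω_c = 85  ⇒  ω_c = 85/124
sun–planet: 39·(0−85/124) = −23·(ω_p−ω_c)  ⇒  ω_p−ω_c = −(39/23)·(-85/124) = 3315/2852
ω_p = 85/124 + 3315/2852 = 85/46

85/46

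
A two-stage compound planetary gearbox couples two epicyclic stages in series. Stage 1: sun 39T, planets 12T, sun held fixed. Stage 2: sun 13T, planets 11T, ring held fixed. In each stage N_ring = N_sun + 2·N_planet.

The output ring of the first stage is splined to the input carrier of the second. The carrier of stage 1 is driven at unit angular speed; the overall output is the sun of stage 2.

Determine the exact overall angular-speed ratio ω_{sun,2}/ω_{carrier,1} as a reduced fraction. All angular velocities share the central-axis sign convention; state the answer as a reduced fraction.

Stage 1: N_ring = 39 + 2·12 = 63
Stage 1: 39(ω_s−ω_c) = −63(ω_r−ω_c),  ω_s=0, ω_c=1
Stage 1: ω_r = 1 − (39/63)(0−1) = 34/21
  ⇒ ω_r¹/ω_c¹ = 34/21
Stage 2: N_ring = 13 + 2·11 = 35
Stage 2: 13(ω_s−ω_c) = −35(ω_r−ω_c),  ω_r=0, ω_c=1
Stage 2: ω_s = 1 − (35/13)(0−1) = 48/13
  ⇒ ω_s²/ω_c² = 48/13
Coupling ω_c² = ω_r¹ ⇒ overall = 34/21 × 48/13 = 544/91

544/91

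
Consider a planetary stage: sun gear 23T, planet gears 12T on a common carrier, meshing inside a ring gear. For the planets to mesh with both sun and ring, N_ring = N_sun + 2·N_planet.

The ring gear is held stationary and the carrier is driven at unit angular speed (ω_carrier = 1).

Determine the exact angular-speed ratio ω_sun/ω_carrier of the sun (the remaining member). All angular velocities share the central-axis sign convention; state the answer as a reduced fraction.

N_ring = 23 + 2·12 = 47
23(ω_s−ω_c) = −47(ω_r−ω_c),  ω_r=0, ω_c=1
ω_s = 1 − (47/23)(0−1) = 70/23
ω_s/ω_c = 70/23

70/23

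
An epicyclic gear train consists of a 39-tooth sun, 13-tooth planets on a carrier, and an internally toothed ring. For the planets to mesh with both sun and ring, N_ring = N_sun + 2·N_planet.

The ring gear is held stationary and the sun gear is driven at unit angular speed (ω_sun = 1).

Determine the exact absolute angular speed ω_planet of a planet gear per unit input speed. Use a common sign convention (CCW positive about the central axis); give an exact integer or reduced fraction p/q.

-3/2

N_ring = 39 + 2·13 = 65
39(ω_s−ω_c) = −65(ω_r−ω_c),  ω_r=0, ω_s=1
39(1−ω_c) = −65(0−ω_c)  ⇒  104ω_c = 39  ⇒  ω_c = 3/8
sun–planet: 39·(1−3/8) = −13·(ω_p−ω_c)  ⇒  ω_p−ω_c = −(39/13)·(5/8) = -15/8
ω_p = 3/8 − 15/8 = -3/2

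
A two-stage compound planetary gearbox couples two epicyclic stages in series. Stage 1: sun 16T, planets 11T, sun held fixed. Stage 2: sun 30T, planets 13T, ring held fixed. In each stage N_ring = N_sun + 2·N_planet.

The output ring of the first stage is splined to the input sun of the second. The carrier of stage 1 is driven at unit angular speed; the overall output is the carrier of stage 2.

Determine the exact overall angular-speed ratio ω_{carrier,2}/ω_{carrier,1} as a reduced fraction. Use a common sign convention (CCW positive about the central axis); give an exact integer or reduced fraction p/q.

405/817

Stage 1: N_ring = 16 + 2·11 = 38
Stage 1: 16(ω_s−ω_c) = −38(ω_r−ω_c),  ω_s=0, ω_c=1
Stage 1: ω_r = 1 − (16/38)(0−1) = 27/19
  ⇒ ω_r¹/ω_c¹ = 27/19
Stage 2: N_ring = 30 + 2·13 = 56
Stage 2: 30(ω_s−ω_c) = −56(ω_r−ω_c),  ω_r=0, ω_s=1
Stage 2: 30(1−ω_c) = −56(0−ω_c)  ⇒  86ω_c = 30  ⇒  ω_c = 15/43
  ⇒ ω_c²/ω_s² = 15/43
Coupling ω_s² = ω_r¹ ⇒ overall = 27/19 × 15/43 = 405/817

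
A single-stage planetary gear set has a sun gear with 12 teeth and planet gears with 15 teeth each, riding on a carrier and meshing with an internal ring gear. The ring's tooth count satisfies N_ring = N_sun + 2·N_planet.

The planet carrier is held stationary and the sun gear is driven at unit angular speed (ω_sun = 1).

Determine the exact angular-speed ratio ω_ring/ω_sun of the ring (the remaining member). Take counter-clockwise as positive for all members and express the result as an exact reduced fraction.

N_ring = 12 + 2·15 = 42
12(ω_s−ω_c) = −42(ω_r−ω_c),  ω_c=0, ω_s=1
ω_r = 0 − (12/42)(1−0) = -2/7
ω_r/ω_s = -2/7

-2/7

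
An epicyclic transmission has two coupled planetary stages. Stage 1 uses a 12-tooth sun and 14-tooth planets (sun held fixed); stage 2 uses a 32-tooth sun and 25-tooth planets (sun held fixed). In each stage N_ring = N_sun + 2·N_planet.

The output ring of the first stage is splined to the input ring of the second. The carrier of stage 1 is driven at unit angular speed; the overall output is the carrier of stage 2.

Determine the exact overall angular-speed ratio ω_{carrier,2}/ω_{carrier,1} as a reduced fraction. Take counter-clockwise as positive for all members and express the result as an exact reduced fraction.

Stage 1: N_ring = 12 + 2·14 = 40
Stage 1: 12(ω_s−ω_c) = −40(ω_r−ω_c),  ω_s=0, ω_c=1
Stage 1: ω_r = 1 − (12/40)(0−1) = 13/10
  ⇒ ω_r¹/ω_c¹ = 13/10
Stage 2: N_ring = 32 + 2·25 = 82
Stage 2: 32(ω_s−ω_c) = −82(ω_r−ω_c),  ω_s=0, ω_r=1
Stage 2: 32(0−ω_c) = −82(1−ω_c)  ⇒  114ω_c = 82  ⇒  ω_c = 41/57
  ⇒ ω_c²/ω_r² = 41/57
Coupling ω_r² = ω_r¹ ⇒ overall = 13/10 × 41/57 = 533/570

533/570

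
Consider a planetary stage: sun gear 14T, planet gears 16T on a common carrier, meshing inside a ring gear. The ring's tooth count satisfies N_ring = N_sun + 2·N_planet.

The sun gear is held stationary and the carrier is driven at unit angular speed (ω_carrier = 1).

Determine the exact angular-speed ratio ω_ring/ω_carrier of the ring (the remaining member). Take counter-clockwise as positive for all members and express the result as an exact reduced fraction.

N_ring = 14 + 2·16 = 46
14(ω_s−ω_c) = −46(ω_r−ω_c),  ω_s=0, ω_c=1
ω_r = 1 − (14/46)(0−1) = 30/23
ω_r/ω_c = 30/23

30/23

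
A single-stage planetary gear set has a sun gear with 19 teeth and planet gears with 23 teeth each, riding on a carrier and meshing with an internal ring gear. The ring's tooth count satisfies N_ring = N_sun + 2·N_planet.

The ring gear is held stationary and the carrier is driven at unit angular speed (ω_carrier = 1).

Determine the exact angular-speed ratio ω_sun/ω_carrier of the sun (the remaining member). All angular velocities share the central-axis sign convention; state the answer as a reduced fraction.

N_ring = 19 + 2·23 = 65
19(ω_s−ω_c) = −65(ω_r−ω_c),  ω_r=0, ω_c=1
ω_s = 1 − (65/19)(0−1) = 84/19
ω_s/ω_c = 84/19

84/19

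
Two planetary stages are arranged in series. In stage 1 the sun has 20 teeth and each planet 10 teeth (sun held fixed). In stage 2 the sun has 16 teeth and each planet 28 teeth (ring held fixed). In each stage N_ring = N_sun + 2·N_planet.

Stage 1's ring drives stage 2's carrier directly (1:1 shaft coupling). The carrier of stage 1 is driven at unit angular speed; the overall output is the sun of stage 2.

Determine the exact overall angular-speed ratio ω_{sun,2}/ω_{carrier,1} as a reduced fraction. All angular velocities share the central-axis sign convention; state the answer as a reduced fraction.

Stage 1: N_ring = 20 + 2·10 = 40
Stage 1: 20(ω_s−ω_c) = −40(ω_r−ω_c),  ω_s=0, ω_c=1
Stage 1: ω_r = 1 − (20/40)(0−1) = 3/2
  ⇒ ω_r¹/ω_c¹ = 3/2
Stage 2: N_ring = 16 + 2·28 = 72
Stage 2: 16(ω_s−ω_c) = −72(ω_r−ω_c),  ω_r=0, ω_c=1
Stage 2: ω_s = 1 − (72/16)(0−1) = 11/2
  ⇒ ω_s²/ω_c² = 11/2
Coupling ω_c² = ω_r¹ ⇒ overall = 3/2 × 11/2 = 33/4

33/4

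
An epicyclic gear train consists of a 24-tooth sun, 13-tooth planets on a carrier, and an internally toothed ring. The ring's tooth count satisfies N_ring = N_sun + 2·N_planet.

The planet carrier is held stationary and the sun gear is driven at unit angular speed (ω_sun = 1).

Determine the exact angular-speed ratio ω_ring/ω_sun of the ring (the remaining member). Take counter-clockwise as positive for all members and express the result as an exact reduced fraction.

-12/25

N_ring = 24 + 2·13 = 50
24(ω_s−ω_c) = −50(ω_r−ω_c),  ω_c=0, ω_s=1
ω_r = 0 − (24/50)(1−0) = -12/25
ω_r/ω_s = -12/25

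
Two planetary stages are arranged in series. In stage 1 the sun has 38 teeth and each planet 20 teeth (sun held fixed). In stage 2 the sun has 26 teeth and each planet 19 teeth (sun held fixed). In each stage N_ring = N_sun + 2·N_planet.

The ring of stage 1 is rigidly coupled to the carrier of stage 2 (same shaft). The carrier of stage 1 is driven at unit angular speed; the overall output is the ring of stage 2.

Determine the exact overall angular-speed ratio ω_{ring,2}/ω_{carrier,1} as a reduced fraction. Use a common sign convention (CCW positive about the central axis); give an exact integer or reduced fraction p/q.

Stage 1: N_ring = 38 + 2·20 = 78
Stage 1: 38(ω_s−ω_c) = −78(ω_r−ω_c),  ω_s=0, ω_c=1
Stage 1: ω_r = 1 − (38/78)(0−1) = 58/39
  ⇒ ω_r¹/ω_c¹ = 58/39
Stage 2: N_ring = 26 + 2·19 = 64
Stage 2: 26(ω_s−ω_c) = −64(ω_r−ω_c),  ω_s=0, ω_c=1
Stage 2: ω_r = 1 − (26/64)(0−1) = 45/32
  ⇒ ω_r²/ω_c² = 45/32
Coupling ω_c² = ω_r¹ ⇒ overall = 58/39 × 45/32 = 435/208

435/208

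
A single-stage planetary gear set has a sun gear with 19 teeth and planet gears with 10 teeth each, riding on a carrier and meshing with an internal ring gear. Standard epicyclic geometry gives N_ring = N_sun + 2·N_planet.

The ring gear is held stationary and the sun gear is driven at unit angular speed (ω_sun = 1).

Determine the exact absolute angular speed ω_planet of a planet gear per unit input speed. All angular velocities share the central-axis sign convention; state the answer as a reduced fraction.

-19/20

N_ring = 19 + 2·10 = 39
19(ω_s−ω_c) = −39(ω_r−ω_c),  ω_r=0, ω_s=1
19(1−ω_c) = −39(0−ω_c)  ⇒  58ω_c = 19  ⇒  ω_c = 19/58
sun–planet: 19·(1−19/58) = −10·(ω_p−ω_c)  ⇒  ω_p−ω_c = −(19/10)·(39/58) = -741/580
ω_p = 19/58 − 741/580 = -19/20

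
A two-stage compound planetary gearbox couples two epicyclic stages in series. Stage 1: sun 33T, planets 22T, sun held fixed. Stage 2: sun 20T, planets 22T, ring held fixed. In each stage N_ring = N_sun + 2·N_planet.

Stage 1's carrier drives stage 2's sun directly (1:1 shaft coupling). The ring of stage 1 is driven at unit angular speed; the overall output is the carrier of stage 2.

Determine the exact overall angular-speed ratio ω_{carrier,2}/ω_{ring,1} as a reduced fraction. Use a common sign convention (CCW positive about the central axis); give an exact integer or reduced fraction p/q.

1/6

Stage 1: N_ring = 33 + 2·22 = 77
Stage 1: 33(ω_s−ω_c) = −77(ω_r−ω_c),  ω_s=0, ω_r=1
Stage 1: 33(0−ω_c) = −77(1−ω_c)  ⇒  110ω_c = 77  ⇒  ω_c = 7/10
  ⇒ ω_c¹/ω_r¹ = 7/10
Stage 2: N_ring = 20 + 2·22 = 64
Stage 2: 20(ω_s−ω_c) = −64(ω_r−ω_c),  ω_r=0, ω_s=1
Stage 2: 20(1−ω_c) = −64(0−ω_c)  ⇒  84ω_c = 20  ⇒  ω_c = 5/21
  ⇒ ω_c²/ω_s² = 5/21
Coupling ω_s² = ω_c¹ ⇒ overall = 7/10 × 5/21 = 1/6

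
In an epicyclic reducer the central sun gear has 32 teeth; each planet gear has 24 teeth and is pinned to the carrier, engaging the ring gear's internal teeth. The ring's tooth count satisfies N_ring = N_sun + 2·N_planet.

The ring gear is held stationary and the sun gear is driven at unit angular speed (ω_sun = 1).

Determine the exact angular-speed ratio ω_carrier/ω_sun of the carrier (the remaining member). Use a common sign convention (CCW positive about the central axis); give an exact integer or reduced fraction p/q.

N_ring = 32 + 2·24 = 80
32(ω_s−ω_c) = −80(ω_r−ω_c),  ω_r=0, ω_s=1
32(1−ω_c) = −80(0−ω_c)  ⇒  112ω_c = 32  ⇒  ω_c = 2/7
ω_c/ω_s = 2/7

2/7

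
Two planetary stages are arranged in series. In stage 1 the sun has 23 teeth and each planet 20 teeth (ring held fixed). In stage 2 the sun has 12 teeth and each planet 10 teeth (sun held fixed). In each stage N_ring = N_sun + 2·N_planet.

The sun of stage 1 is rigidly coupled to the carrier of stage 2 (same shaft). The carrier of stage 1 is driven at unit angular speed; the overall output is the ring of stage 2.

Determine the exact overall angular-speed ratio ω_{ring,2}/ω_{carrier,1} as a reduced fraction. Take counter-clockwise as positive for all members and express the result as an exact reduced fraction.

473/92

Stage 1: N_ring = 23 + 2·20 = 63
Stage 1: 23(ω_s−ω_c) = −63(ω_r−ω_c),  ω_r=0, ω_c=1
Stage 1: ω_s = 1 − (63/23)(0−1) = 86/23
  ⇒ ω_s¹/ω_c¹ = 86/23
Stage 2: N_ring = 12 + 2·10 = 32
Stage 2: 12(ω_s−ω_c) = −32(ω_r−ω_c),  ω_s=0, ω_c=1
Stage 2: ω_r = 1 − (12/32)(0−1) = 11/8
  ⇒ ω_r²/ω_c² = 11/8
Coupling ω_c² = ω_s¹ ⇒ overall = 86/23 × 11/8 = 473/92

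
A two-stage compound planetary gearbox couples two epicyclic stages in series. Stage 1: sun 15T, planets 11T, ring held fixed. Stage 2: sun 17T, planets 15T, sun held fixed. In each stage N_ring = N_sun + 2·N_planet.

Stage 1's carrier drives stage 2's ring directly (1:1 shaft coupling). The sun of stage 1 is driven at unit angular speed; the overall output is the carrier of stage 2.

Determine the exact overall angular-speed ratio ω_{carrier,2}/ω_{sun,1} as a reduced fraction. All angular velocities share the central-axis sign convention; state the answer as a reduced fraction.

Stage 1: N_ring = 15 + 2·11 = 37
Stage 1: 15(ω_s−ω_c) = −37(ω_r−ω_c),  ω_r=0, ω_s=1
Stage 1: 15(1−ω_c) = −37(0−ω_c)  ⇒  52ω_c = 15  ⇒  ω_c = 15/52
  ⇒ ω_c¹/ω_s¹ = 15/52
Stage 2: N_ring = 17 + 2·15 = 47
Stage 2: 17(ω_s−ω_c) = −47(ω_r−ω_c),  ω_s=0, ω_r=1
Stage 2: 17(0−ω_c) = −47(1−ω_c)  ⇒  64ω_c = 47  ⇒  ω_c = 47/64
  ⇒ ω_c²/ω_r² = 47/64
Coupling ω_r² = ω_c¹ ⇒ overall = 15/52 × 47/64 = 705/3328

705/3328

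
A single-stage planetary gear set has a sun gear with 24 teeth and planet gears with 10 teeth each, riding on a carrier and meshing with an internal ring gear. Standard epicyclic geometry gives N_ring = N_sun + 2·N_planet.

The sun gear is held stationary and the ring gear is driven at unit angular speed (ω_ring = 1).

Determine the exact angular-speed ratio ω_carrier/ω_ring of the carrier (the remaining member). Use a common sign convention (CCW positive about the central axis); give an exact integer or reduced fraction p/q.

11/17

N_ring = 24 + 2·10 = 44
24(ω_s−ω_c) = −44(ω_r−ω_c),  ω_s=0, ω_r=1
24(0−ω_c) = −44(1−ω_c)  ⇒  68ω_c = 44  ⇒  ω_c = 11/17
ω_c/ω_r = 11/17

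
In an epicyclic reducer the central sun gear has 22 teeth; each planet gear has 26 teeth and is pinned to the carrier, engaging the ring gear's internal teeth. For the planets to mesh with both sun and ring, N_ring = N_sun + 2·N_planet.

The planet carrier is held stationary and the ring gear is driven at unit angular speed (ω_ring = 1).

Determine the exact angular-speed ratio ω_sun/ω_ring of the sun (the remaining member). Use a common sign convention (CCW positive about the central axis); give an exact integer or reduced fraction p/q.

-37/11

N_ring = 22 + 2·26 = 74
22(ω_s−ω_c) = −74(ω_r−ω_c),  ω_c=0, ω_r=1
ω_s = 0 − (74/22)(1−0) = -37/11
ω_s/ω_r = -37/11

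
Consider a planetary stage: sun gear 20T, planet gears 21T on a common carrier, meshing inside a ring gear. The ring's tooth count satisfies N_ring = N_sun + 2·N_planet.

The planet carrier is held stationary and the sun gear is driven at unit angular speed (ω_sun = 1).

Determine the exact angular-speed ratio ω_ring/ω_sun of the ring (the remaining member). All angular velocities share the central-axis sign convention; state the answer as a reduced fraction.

N_ring = 20 + 2·21 = 62
20(ω_s−ω_c) = −62(ω_r−ω_c),  ω_c=0, ω_s=1
ω_r = 0 − (20/62)(1−0) = -10/31
ω_r/ω_s = -10/31

-10/31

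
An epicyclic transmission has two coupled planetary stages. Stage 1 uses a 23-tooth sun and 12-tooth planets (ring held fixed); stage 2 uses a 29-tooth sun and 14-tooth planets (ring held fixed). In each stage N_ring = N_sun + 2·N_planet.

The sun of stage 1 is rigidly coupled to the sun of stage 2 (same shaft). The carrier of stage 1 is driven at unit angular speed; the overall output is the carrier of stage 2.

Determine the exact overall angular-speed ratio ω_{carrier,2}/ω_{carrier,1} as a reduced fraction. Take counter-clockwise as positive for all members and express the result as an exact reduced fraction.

1015/989

Stage 1: N_ring = 23 + 2·12 = 47
Stage 1: 23(ω_s−ω_c) = −47(ω_r−ω_c),  ω_r=0, ω_c=1
Stage 1: ω_s = 1 − (47/23)(0−1) = 70/23
  ⇒ ω_s¹/ω_c¹ = 70/23
Stage 2: N_ring = 29 + 2·14 = 57
Stage 2: 29(ω_s−ω_c) = −57(ω_r−ω_c),  ω_r=0, ω_s=1
Stage 2: 29(1−ω_c) = −57(0−ω_c)  ⇒  86ω_c = 29  ⇒  ω_c = 29/86
  ⇒ ω_c²/ω_s² = 29/86
Coupling ω_s² = ω_s¹ ⇒ overall = 70/23 × 29/86 = 1015/989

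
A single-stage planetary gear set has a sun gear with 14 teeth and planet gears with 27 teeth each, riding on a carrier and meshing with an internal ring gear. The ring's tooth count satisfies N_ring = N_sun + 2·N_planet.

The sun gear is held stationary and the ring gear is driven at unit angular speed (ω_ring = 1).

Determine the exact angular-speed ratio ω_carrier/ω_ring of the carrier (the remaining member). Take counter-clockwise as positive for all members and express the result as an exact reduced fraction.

N_ring = 14 + 2·27 = 68
14(ω_s−ω_c) = −68(ω_r−ω_c),  ω_s=0, ω_r=1
14(0−ω_c) = −68(1−ω_c)  ⇒  82ω_c = 68  ⇒  ω_c = 34/41
ω_c/ω_r = 34/41

34/41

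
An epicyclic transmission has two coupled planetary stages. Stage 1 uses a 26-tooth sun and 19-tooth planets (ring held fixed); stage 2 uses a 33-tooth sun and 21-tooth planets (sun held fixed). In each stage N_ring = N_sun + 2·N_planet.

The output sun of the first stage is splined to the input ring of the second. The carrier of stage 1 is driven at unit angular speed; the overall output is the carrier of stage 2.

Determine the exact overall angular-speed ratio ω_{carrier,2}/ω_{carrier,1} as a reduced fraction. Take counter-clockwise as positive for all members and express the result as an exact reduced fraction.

Stage 1: N_ring = 26 + 2·19 = 64
Stage 1: 26(ω_s−ω_c) = −64(ω_r−ω_c),  ω_r=0, ω_c=1
Stage 1: ω_s = 1 − (64/26)(0−1) = 45/13
  ⇒ ω_s¹/ω_c¹ = 45/13
Stage 2: N_ring = 33 + 2·21 = 75
Stage 2: 33(ω_s−ω_c) = −75(ω_r−ω_c),  ω_s=0, ω_r=1
Stage 2: 33(0−ω_c) = −75(1−ω_c)  ⇒  108ω_c = 75  ⇒  ω_c = 25/36
  ⇒ ω_c²/ω_r² = 25/36
Coupling ω_r² = ω_s¹ ⇒ overall = 45/13 × 25/36 = 125/52

125/52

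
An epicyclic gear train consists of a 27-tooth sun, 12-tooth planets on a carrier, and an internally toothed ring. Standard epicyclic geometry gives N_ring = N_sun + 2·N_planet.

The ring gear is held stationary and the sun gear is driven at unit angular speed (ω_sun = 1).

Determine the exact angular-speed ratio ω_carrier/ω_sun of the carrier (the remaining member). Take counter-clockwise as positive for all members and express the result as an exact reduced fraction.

9/26

N_ring = 27 + 2·12 = 51
27(ω_s−ω_c) = −51(ω_r−ω_c),  ω_r=0, ω_s=1
27(1−ω_c) = −51(0−ω_c)  ⇒  78ω_c = 27  ⇒  ω_c = 9/26
ω_c/ω_s = 9/26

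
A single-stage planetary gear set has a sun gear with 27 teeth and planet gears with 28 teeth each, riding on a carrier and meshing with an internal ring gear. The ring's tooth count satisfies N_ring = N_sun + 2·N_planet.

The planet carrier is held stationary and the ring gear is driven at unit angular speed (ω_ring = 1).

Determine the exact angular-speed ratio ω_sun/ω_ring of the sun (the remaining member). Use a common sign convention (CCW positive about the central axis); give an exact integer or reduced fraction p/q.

-83/27

N_ring = 27 + 2·28 = 83
27(ω_s−ω_c) = −83(ω_r−ω_c),  ω_c=0, ω_r=1
ω_s = 0 − (83/27)(1−0) = -83/27
ω_s/ω_r = -83/27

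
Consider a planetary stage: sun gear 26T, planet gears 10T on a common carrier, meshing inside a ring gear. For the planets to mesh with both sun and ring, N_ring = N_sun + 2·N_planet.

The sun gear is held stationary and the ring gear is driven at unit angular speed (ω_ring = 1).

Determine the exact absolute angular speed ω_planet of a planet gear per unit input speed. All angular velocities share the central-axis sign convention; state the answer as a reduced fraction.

23/10

N_ring = 26 + 2·10 = 46
26(ω_s−ω_c) = −46(ω_r−ω_c),  ω_s=0, ω_r=1
26(0−ω_c) = −46(1−ω_c)  ⇒  72ω_c = 46  ⇒  ω_c = 23/36
sun–planet: 26·(0−23/36) = −10·(ω_p−ω_c)  ⇒  ω_p−ω_c = −(26/10)·(-23/36) = 299/180
ω_p = 23/36 + 299/180 = 23/10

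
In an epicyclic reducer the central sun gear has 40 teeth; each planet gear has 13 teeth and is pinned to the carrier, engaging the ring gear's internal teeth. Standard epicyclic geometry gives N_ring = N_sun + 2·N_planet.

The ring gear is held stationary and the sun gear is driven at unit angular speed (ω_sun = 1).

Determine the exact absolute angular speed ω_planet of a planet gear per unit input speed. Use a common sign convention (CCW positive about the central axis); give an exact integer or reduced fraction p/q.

N_ring = 40 + 2·13 = 66
40(ω_s−ω_c) = −66(ω_r−ω_c),  ω_r=0, ω_s=1
40(1−ω_c) = −66(0−ω_c)  ⇒  106ω_c = 40  ⇒  ω_c = 20/53
sun–planet: 40·(1−20/53) = −13·(ω_p−ω_c)  ⇒  ω_p−ω_c = −(40/13)·(33/53) = -1320/689
ω_p = 20/53 − 1320/689 = -20/13

-20/13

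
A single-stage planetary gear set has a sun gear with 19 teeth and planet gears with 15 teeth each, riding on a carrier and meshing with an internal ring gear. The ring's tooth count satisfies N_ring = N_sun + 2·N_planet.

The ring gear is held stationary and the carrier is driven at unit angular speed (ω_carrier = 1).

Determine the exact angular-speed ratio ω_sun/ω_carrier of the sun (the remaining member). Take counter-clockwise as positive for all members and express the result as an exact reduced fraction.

N_ring = 19 + 2·15 = 49
19(ω_s−ω_c) = −49(ω_r−ω_c),  ω_r=0, ω_c=1
ω_s = 1 − (49/19)(0−1) = 68/19
ω_s/ω_c = 68/19

68/19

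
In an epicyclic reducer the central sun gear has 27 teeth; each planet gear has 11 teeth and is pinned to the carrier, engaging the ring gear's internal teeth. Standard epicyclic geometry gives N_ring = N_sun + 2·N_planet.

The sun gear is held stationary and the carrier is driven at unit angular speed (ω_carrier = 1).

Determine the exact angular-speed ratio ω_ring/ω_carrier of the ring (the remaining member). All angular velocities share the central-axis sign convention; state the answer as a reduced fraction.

76/49

N_ring = 27 + 2·11 = 49
27(ω_s−ω_c) = −49(ω_r−ω_c),  ω_s=0, ω_c=1
ω_r = 1 − (27/49)(0−1) = 76/49
ω_r/ω_c = 76/49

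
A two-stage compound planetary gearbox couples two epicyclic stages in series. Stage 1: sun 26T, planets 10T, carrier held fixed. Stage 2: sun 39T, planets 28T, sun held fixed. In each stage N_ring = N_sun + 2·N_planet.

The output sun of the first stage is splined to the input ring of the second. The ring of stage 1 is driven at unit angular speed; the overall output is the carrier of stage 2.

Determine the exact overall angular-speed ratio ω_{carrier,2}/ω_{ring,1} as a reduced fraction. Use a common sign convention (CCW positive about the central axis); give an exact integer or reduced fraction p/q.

Stage 1: N_ring = 26 + 2·10 = 46
Stage 1: 26(ω_s−ω_c) = −46(ω_r−ω_c),  ω_c=0, ω_r=1
Stage 1: ω_s = 0 − (46/26)(1−0) = -23/13
  ⇒ ω_s¹/ω_r¹ = -23/13
Stage 2: N_ring = 39 + 2·28 = 95
Stage 2: 39(ω_s−ω_c) = −95(ω_r−ω_c),  ω_s=0, ω_r=1
Stage 2: 39(0−ω_c) = −95(1−ω_c)  ⇒  134ω_c = 95  ⇒  ω_c = 95/134
  ⇒ ω_c²/ω_r² = 95/134
Coupling ω_r² = ω_s¹ ⇒ overall = -23/13 × 95/134 = -2185/1742

-2185/1742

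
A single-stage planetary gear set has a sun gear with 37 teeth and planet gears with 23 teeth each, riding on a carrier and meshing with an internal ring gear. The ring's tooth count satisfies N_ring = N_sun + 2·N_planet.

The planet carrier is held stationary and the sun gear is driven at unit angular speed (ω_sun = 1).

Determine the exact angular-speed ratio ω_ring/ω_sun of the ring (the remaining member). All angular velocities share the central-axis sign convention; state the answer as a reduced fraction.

N_ring = 37 + 2·23 = 83
37(ω_s−ω_c) = −83(ω_r−ω_c),  ω_c=0, ω_s=1
ω_r = 0 − (37/83)(1−0) = -37/83
ω_r/ω_s = -37/83

-37/83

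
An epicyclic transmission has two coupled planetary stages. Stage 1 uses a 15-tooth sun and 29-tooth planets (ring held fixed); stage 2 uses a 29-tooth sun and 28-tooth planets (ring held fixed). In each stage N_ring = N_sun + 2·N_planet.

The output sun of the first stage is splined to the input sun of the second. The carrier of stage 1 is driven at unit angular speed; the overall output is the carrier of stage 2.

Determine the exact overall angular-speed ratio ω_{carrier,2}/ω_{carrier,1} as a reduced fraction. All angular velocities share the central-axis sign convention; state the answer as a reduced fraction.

1276/855

Stage 1: N_ring = 15 + 2·29 = 73
Stage 1: 15(ω_s−ω_c) = −73(ω_r−ω_c),  ω_r=0, ω_c=1
Stage 1: ω_s = 1 − (73/15)(0−1) = 88/15
  ⇒ ω_s¹/ω_c¹ = 88/15
Stage 2: N_ring = 29 + 2·28 = 85
Stage 2: 29(ω_s−ω_c) = −85(ω_r−ω_c),  ω_r=0, ω_s=1
Stage 2: 29(1−ω_c) = −85(0−ω_c)  ⇒  114ω_c = 29  ⇒  ω_c = 29/114
  ⇒ ω_c²/ω_s² = 29/114
Coupling ω_s² = ω_s¹ ⇒ overall = 88/15 × 29/114 = 1276/855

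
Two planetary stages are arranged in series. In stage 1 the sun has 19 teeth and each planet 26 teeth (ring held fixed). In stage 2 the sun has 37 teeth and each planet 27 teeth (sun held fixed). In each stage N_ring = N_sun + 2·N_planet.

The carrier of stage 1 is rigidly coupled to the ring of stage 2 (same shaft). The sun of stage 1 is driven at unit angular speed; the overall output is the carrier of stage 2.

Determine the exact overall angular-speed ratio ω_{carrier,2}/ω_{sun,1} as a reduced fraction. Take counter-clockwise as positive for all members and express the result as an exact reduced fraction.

Stage 1: N_ring = 19 + 2·26 = 71
Stage 1: 19(ω_s−ω_c) = −71(ω_r−ω_c),  ω_r=0, ω_s=1
Stage 1: 19(1−ω_c) = −71(0−ω_c)  ⇒  90ω_c = 19  ⇒  ω_c = 19/90
  ⇒ ω_c¹/ω_s¹ = 19/90
Stage 2: N_ring = 37 + 2·27 = 91
Stage 2: 37(ω_s−ω_c) = −91(ω_r−ω_c),  ω_s=0, ω_r=1
Stage 2: 37(0−ω_c) = −91(1−ω_c)  ⇒  128ω_c = 91  ⇒  ω_c = 91/128
  ⇒ ω_c²/ω_r² = 91/128
Coupling ω_r² = ω_c¹ ⇒ overall = 19/90 × 91/128 = 1729/11520

1729/11520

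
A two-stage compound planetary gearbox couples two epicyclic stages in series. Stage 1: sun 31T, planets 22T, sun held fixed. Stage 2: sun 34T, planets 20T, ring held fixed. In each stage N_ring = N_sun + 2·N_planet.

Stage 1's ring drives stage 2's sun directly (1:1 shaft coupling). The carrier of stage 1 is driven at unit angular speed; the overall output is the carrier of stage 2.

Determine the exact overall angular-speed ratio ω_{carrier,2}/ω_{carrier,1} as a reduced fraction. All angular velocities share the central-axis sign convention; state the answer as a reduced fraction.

901/2025

Stage 1: N_ring = 31 + 2·22 = 75
Stage 1: 31(ω_s−ω_c) = −75(ω_r−ω_c),  ω_s=0, ω_c=1
Stage 1: ω_r = 1 − (31/75)(0−1) = 106/75
  ⇒ ω_r¹/ω_c¹ = 106/75
Stage 2: N_ring = 34 + 2·20 = 74
Stage 2: 34(ω_s−ω_c) = −74(ω_r−ω_c),  ω_r=0, ω_s=1
Stage 2: 34(1−ω_c) = −74(0−ω_c)  ⇒  108ω_c = 34  ⇒  ω_c = 17/54
  ⇒ ω_c²/ω_s² = 17/54
Coupling ω_s² = ω_r¹ ⇒ overall = 106/75 × 17/54 = 901/2025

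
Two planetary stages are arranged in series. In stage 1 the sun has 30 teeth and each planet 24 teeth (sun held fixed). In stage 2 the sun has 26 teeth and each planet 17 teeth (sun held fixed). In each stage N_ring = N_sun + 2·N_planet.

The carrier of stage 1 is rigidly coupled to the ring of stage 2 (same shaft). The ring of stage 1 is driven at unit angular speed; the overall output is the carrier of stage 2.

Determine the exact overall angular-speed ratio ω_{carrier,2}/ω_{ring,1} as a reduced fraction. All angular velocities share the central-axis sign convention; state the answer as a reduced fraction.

65/129

Stage 1: N_ring = 30 + 2·24 = 78
Stage 1: 30(ω_s−ω_c) = −78(ω_r−ω_c),  ω_s=0, ω_r=1
Stage 1: 30(0−ω_c) = −78(1−ω_c)  ⇒  108ω_c = 78  ⇒  ω_c = 13/18
  ⇒ ω_c¹/ω_r¹ = 13/18
Stage 2: N_ring = 26 + 2·17 = 60
Stage 2: 26(ω_s−ω_c) = −60(ω_r−ω_c),  ω_s=0, ω_r=1
Stage 2: 26(0−ω_c) = −60(1−ω_c)  ⇒  86ω_c = 60  ⇒  ω_c = 30/43
  ⇒ ω_c²/ω_r² = 30/43
Coupling ω_r² = ω_c¹ ⇒ overall = 13/18 × 30/43 = 65/129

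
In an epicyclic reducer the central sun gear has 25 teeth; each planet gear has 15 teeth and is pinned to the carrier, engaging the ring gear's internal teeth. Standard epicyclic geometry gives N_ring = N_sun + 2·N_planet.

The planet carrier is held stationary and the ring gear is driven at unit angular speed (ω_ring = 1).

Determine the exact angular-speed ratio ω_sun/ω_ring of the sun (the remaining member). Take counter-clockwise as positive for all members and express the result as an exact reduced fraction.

N_ring = 25 + 2·15 = 55
25(ω_s−ω_c) = −55(ω_r−ω_c),  ω_c=0, ω_r=1
ω_s = 0 − (55/25)(1−0) = -11/5
ω_s/ω_r = -11/5

-11/5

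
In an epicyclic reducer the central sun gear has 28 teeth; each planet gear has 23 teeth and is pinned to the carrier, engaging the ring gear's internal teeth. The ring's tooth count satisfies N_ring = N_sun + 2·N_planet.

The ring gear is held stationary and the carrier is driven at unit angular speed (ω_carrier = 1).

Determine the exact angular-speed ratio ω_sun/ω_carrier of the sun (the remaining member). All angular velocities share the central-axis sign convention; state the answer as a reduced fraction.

51/14

N_ring = 28 + 2·23 = 74
28(ω_s−ω_c) = −74(ω_r−ω_c),  ω_r=0, ω_c=1
ω_s = 1 − (74/28)(0−1) = 51/14
ω_s/ω_c = 51/14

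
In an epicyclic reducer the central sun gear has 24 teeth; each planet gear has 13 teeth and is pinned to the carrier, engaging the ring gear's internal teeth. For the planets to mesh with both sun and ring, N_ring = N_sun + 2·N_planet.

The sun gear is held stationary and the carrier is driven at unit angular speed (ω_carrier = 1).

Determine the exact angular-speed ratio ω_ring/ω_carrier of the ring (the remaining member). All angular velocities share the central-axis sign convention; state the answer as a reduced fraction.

N_ring = 24 + 2·13 = 50
24(ω_s−ω_c) = −50(ω_r−ω_c),  ω_s=0, ω_c=1
ω_r = 1 − (24/50)(0−1) = 37/25
ω_r/ω_c = 37/25

37/25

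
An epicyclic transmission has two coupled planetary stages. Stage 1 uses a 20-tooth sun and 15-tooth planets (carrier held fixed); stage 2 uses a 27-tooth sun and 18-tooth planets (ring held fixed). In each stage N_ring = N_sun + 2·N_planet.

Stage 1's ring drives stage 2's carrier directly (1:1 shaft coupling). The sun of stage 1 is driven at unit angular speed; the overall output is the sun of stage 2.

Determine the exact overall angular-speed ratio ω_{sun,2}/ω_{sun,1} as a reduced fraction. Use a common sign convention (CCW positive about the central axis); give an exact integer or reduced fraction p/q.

Stage 1: N_ring = 20 + 2·15 = 50
Stage 1: 20(ω_s−ω_c) = −50(ω_r−ω_c),  ω_c=0, ω_s=1
Stage 1: ω_r = 0 − (20/50)(1−0) = -2/5
  ⇒ ω_r¹/ω_s¹ = -2/5
Stage 2: N_ring = 27 + 2·18 = 63
Stage 2: 27(ω_s−ω_c) = −63(ω_r−ω_c),  ω_r=0, ω_c=1
Stage 2: ω_s = 1 − (63/27)(0−1) = 10/3
  ⇒ ω_s²/ω_c² = 10/3
Coupling ω_c² = ω_r¹ ⇒ overall = -2/5 × 10/3 = -4/3

-4/3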